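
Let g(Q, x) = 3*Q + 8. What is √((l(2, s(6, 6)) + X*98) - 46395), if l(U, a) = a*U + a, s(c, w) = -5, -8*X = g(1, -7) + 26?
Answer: I*√187453/2 ≈ 216.48*I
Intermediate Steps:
g(Q, x) = 8 + 3*Q
X = -37/8 (X = -((8 + 3*1) + 26)/8 = -((8 + 3) + 26)/8 = -(11 + 26)/8 = -⅛*37 = -37/8 ≈ -4.6250)
l(U, a) = a + U*a (l(U, a) = U*a + a = a + U*a)
√((l(2, s(6, 6)) + X*98) - 46395) = √((-5*(1 + 2) - 37/8*98) - 46395) = √((-5*3 - 1813/4) - 46395) = √((-15 - 1813/4) - 46395) = √(-1873/4 - 46395) = √(-187453/4) = I*√187453/2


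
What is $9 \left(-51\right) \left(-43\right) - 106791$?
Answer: $-87054$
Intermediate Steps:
$9 \left(-51\right) \left(-43\right) - 106791 = \left(-459\right) \left(-43\right) - 106791 = 19737 - 106791 = -87054$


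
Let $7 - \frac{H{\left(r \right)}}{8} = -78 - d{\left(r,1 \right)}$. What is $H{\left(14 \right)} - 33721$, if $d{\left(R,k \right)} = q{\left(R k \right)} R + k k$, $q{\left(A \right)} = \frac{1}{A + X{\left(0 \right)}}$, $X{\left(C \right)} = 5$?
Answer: $- \frac{627515}{19} \approx -33027.0$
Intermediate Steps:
$q{\left(A \right)} = \frac{1}{5 + A}$ ($q{\left(A \right)} = \frac{1}{A + 5} = \frac{1}{5 + A}$)
$d{\left(R,k \right)} = k^{2} + \frac{R}{5 + R k}$ ($d{\left(R,k \right)} = \frac{R}{5 + R k} + k k = \frac{R}{5 + R k} + k^{2} = k^{2} + \frac{R}{5 + R k}$)
$H{\left(r \right)} = 680 + \frac{8 \left(5 + 2 r\right)}{5 + r}$ ($H{\left(r \right)} = 56 - 8 \left(-78 - \frac{r + 1^{2} \left(5 + r 1\right)}{5 + r 1}\right) = 56 - 8 \left(-78 - \frac{r + 1 \left(5 + r\right)}{5 + r}\right) = 56 - 8 \left(-78 - \frac{r + \left(5 + r\right)}{5 + r}\right) = 56 - 8 \left(-78 - \frac{5 + 2 r}{5 + r}\right) = 56 + \left(624 + \frac{8 \left(5 + 2 r\right)}{5 + r}\right) = 680 + \frac{8 \left(5 + 2 r\right)}{5 + r}$)
$H{\left(14 \right)} - 33721 = \frac{8 \left(430 + 87 \cdot 14\right)}{5 + 14} - 33721 = \frac{8 \left(430 + 1218\right)}{19} - 33721 = 8 \cdot \frac{1}{19} \cdot 1648 - 33721 = \frac{13184}{19} - 33721 = - \frac{627515}{19}$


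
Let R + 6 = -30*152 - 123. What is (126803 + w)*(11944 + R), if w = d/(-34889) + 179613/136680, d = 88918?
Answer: 292458972628326309/317908568 ≈ 9.1995e+8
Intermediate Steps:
w = -1962264761/1589542840 (w = 88918/(-34889) + 179613/136680 = 88918*(-1/34889) + 179613*(1/136680) = -88918/34889 + 59871/45560 = -1962264761/1589542840 ≈ -1.2345)
R = -4689 (R = -6 + (-30*152 - 123) = -6 + (-4560 - 123) = -6 - 4683 = -4689)
(126803 + w)*(11944 + R) = (126803 - 1962264761/1589542840)*(11944 - 4689) = (201556838475759/1589542840)*7255 = 292458972628326309/317908568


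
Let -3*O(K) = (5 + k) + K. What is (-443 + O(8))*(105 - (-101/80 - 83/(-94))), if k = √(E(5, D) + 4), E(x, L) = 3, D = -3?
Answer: -265868317/5640 - 396227*√7/11280 ≈ -47233.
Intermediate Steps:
k = √7 (k = √(3 + 4) = √7 ≈ 2.6458)
O(K) = -5/3 - K/3 - √7/3 (O(K) = -((5 + √7) + K)/3 = -(5 + K + √7)/3 = -5/3 - K/3 - √7/3)
(-443 + O(8))*(105 - (-101/80 - 83/(-94))) = (-443 + (-5/3 - ⅓*8 - √7/3))*(105 - (-101/80 - 83/(-94))) = (-443 + (-5/3 - 8/3 - √7/3))*(105 - (-101*1/80 - 83*(-1/94))) = (-443 + (-13/3 - √7/3))*(105 - (-101/80 + 83/94)) = (-1342/3 - √7/3)*(105 - 1*(-1427/3760)) = (-1342/3 - √7/3)*(105 + 1427/3760) = (-1342/3 - √7/3)*(396227/3760) = -265868317/5640 - 396227*√7/11280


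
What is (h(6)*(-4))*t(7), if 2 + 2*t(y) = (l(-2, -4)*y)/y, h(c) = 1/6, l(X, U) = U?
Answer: 2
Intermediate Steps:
h(c) = ⅙
t(y) = -3 (t(y) = -1 + ((-4*y)/y)/2 = -1 + (½)*(-4) = -1 - 2 = -3)
(h(6)*(-4))*t(7) = ((⅙)*(-4))*(-3) = -⅔*(-3) = 2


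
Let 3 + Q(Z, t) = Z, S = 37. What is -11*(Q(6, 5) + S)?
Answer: -440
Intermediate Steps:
Q(Z, t) = -3 + Z
-11*(Q(6, 5) + S) = -11*((-3 + 6) + 37) = -11*(3 + 37) = -11*40 = -440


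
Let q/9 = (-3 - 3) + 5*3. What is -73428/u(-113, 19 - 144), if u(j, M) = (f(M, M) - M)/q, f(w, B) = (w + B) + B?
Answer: 2973834/125 ≈ 23791.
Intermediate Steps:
f(w, B) = w + 2*B (f(w, B) = (B + w) + B = w + 2*B)
q = 81 (q = 9*((-3 - 3) + 5*3) = 9*(-6 + 15) = 9*9 = 81)
u(j, M) = 2*M/81 (u(j, M) = ((M + 2*M) - M)/81 = (3*M - M)*(1/81) = (2*M)*(1/81) = 2*M/81)
-73428/u(-113, 19 - 144) = -73428*81/(2*(19 - 144)) = -73428/((2/81)*(-125)) = -73428/(-250/81) = -73428*(-81/250) = 2973834/125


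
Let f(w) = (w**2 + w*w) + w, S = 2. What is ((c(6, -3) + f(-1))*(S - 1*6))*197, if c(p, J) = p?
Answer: -5516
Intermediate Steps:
f(w) = w + 2*w**2 (f(w) = (w**2 + w**2) + w = 2*w**2 + w = w + 2*w**2)
((c(6, -3) + f(-1))*(S - 1*6))*197 = ((6 - (1 + 2*(-1)))*(2 - 1*6))*197 = ((6 - (1 - 2))*(2 - 6))*197 = ((6 - 1*(-1))*(-4))*197 = ((6 + 1)*(-4))*197 = (7*(-4))*197 = -28*197 = -5516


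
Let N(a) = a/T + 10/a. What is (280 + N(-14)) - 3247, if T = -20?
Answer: -207691/70 ≈ -2967.0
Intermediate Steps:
N(a) = 10/a - a/20 (N(a) = a/(-20) + 10/a = a*(-1/20) + 10/a = -a/20 + 10/a = 10/a - a/20)
(280 + N(-14)) - 3247 = (280 + (10/(-14) - 1/20*(-14))) - 3247 = (280 + (10*(-1/14) + 7/10)) - 3247 = (280 + (-5/7 + 7/10)) - 3247 = (280 - 1/70) - 3247 = 19599/70 - 3247 = -207691/70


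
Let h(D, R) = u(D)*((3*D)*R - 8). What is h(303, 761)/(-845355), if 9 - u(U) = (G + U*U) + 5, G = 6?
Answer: 63509432951/845355 ≈ 75128.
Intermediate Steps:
u(U) = -2 - U² (u(U) = 9 - ((6 + U*U) + 5) = 9 - ((6 + U²) + 5) = 9 - (11 + U²) = 9 + (-11 - U²) = -2 - U²)
h(D, R) = (-8 + 3*D*R)*(-2 - D²) (h(D, R) = (-2 - D²)*((3*D)*R - 8) = (-2 - D²)*(3*D*R - 8) = (-2 - D²)*(-8 + 3*D*R) = (-8 + 3*D*R)*(-2 - D²))
h(303, 761)/(-845355) = -(-8 + 3*303*761)*(2 + 303²)/(-845355) = -(-8 + 691749)*(2 + 91809)*(-1/845355) = -1*691741*91811*(-1/845355) = -63509432951*(-1/845355) = 63509432951/845355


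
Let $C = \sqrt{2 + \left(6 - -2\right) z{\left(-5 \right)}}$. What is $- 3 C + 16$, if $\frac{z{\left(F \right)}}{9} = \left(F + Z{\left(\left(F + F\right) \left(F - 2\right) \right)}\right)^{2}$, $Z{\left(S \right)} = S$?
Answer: $16 - 3 \sqrt{304202} \approx -1638.6$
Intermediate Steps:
$z{\left(F \right)} = 9 \left(F + 2 F \left(-2 + F\right)\right)^{2}$ ($z{\left(F \right)} = 9 \left(F + \left(F + F\right) \left(F - 2\right)\right)^{2} = 9 \left(F + 2 F \left(-2 + F\right)\right)^{2}$)
$C = \sqrt{304202}$ ($C = \sqrt{2 + \left(6 - -2\right) 9 \left(-5\right)^{2} \left(-3 + 2 \left(-5\right)\right)^{2}} = \sqrt{2 + \left(6 + 2\right) 9 \cdot 25 \left(-3 - 10\right)^{2}} = \sqrt{2 + 8 \cdot 9 \cdot 25 \left(-13\right)^{2}} = \sqrt{2 + 8 \cdot 9 \cdot 25 \cdot 169} = \sqrt{2 + 8 \cdot 38025} = \sqrt{2 + 304200} = \sqrt{304202} \approx 551.54$)
$- 3 C + 16 = - 3 \sqrt{304202} + 16 = 16 - 3 \sqrt{304202}$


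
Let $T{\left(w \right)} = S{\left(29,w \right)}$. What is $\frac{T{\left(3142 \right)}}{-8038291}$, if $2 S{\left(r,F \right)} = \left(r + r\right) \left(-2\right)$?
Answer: $\frac{58}{8038291} \approx 7.2155 \cdot 10^{-6}$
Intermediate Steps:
$S{\left(r,F \right)} = - 2 r$ ($S{\left(r,F \right)} = \frac{\left(r + r\right) \left(-2\right)}{2} = \frac{2 r \left(-2\right)}{2} = \frac{\left(-4\right) r}{2} = - 2 r$)
$T{\left(w \right)} = -58$ ($T{\left(w \right)} = \left(-2\right) 29 = -58$)
$\frac{T{\left(3142 \right)}}{-8038291} = - \frac{58}{-8038291} = \left(-58\right) \left(- \frac{1}{8038291}\right) = \frac{58}{8038291}$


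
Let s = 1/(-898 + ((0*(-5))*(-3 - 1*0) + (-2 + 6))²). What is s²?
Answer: 1/777924 ≈ 1.2855e-6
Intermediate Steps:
s = -1/882 (s = 1/(-898 + (0*(-3 + 0) + 4)²) = 1/(-898 + (0*(-3) + 4)²) = 1/(-898 + (0 + 4)²) = 1/(-898 + 4²) = 1/(-898 + 16) = 1/(-882) = -1/882 ≈ -0.0011338)
s² = (-1/882)² = 1/777924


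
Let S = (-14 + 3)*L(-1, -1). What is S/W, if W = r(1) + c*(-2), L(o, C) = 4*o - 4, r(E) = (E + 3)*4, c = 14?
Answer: -22/3 ≈ -7.3333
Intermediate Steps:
r(E) = 12 + 4*E (r(E) = (3 + E)*4 = 12 + 4*E)
L(o, C) = -4 + 4*o
S = 88 (S = (-14 + 3)*(-4 + 4*(-1)) = -11*(-4 - 4) = -11*(-8) = 88)
W = -12 (W = (12 + 4*1) + 14*(-2) = (12 + 4) - 28 = 16 - 28 = -12)
S/W = 88/(-12) = 88*(-1/12) = -22/3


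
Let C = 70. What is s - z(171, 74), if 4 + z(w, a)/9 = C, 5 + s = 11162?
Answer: 10563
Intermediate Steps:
s = 11157 (s = -5 + 11162 = 11157)
z(w, a) = 594 (z(w, a) = -36 + 9*70 = -36 + 630 = 594)
s - z(171, 74) = 11157 - 1*594 = 11157 - 594 = 10563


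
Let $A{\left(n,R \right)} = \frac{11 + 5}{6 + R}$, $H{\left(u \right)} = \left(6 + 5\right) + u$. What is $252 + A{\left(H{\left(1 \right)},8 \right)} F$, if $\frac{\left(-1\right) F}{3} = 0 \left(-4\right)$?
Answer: $252$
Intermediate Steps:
$H{\left(u \right)} = 11 + u$
$F = 0$ ($F = - 3 \cdot 0 \left(-4\right) = \left(-3\right) 0 = 0$)
$A{\left(n,R \right)} = \frac{16}{6 + R}$
$252 + A{\left(H{\left(1 \right)},8 \right)} F = 252 + \frac{16}{6 + 8} \cdot 0 = 252 + \frac{16}{14} \cdot 0 = 252 + 16 \cdot \frac{1}{14} \cdot 0 = 252 + \frac{8}{7} \cdot 0 = 252 + 0 = 252$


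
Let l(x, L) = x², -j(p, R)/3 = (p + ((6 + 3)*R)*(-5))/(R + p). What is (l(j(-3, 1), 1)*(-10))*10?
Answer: -518400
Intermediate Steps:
j(p, R) = -3*(p - 45*R)/(R + p) (j(p, R) = -3*(p + ((6 + 3)*R)*(-5))/(R + p) = -3*(p + (9*R)*(-5))/(R + p) = -3*(p - 45*R)/(R + p))
(l(j(-3, 1), 1)*(-10))*10 = ((3*(-1*(-3) + 45*1)/(1 - 3))²*(-10))*10 = ((3*(3 + 45)/(-2))²*(-10))*10 = ((3*(-½)*48)²*(-10))*10 = ((-72)²*(-10))*10 = (5184*(-10))*10 = -51840*10 = -518400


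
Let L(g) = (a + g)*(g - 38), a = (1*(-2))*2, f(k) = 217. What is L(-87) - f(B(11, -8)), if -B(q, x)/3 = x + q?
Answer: 11158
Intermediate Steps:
B(q, x) = -3*q - 3*x (B(q, x) = -3*(x + q) = -3*(q + x) = -3*q - 3*x)
a = -4 (a = -2*2 = -4)
L(g) = (-38 + g)*(-4 + g) (L(g) = (-4 + g)*(g - 38) = (-4 + g)*(-38 + g) = (-38 + g)*(-4 + g))
L(-87) - f(B(11, -8)) = (152 + (-87)**2 - 42*(-87)) - 1*217 = (152 + 7569 + 3654) - 217 = 11375 - 217 = 11158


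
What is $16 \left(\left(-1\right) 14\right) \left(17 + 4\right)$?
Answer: $-4704$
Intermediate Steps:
$16 \left(\left(-1\right) 14\right) \left(17 + 4\right) = 16 \left(-14\right) 21 = \left(-224\right) 21 = -4704$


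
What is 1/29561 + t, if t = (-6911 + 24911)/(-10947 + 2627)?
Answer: -6651121/3074344 ≈ -2.1634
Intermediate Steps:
t = -225/104 (t = 18000/(-8320) = 18000*(-1/8320) = -225/104 ≈ -2.1635)
1/29561 + t = 1/29561 - 225/104 = -6651121/3074344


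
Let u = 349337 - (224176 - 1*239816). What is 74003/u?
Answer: 74003/364977 ≈ 0.20276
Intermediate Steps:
u = 364977 (u = 349337 - (224176 - 239816) = 349337 - 1*(-15640) = 349337 + 15640 = 364977)
74003/u = 74003/364977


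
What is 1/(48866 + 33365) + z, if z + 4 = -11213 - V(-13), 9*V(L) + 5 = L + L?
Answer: -8298916973/740079 ≈ -11214.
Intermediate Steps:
V(L) = -5/9 + 2*L/9 (V(L) = -5/9 + (L + L)/9 = -5/9 + (2*L)/9 = -5/9 + 2*L/9)
z = -100922/9 (z = -4 + (-11213 - (-5/9 + (2/9)*(-13))) = -4 + (-11213 - (-5/9 - 26/9)) = -4 + (-11213 - 1*(-31/9)) = -4 + (-11213 + 31/9) = -4 - 100886/9 = -100922/9 ≈ -11214.)
1/(48866 + 33365) + z = 1/(48866 + 33365) - 100922/9 = 1/82231 - 100922/9 = -8298916973/740079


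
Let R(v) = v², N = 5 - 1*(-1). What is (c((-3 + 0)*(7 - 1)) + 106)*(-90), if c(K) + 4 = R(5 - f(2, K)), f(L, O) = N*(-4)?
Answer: -84870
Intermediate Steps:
N = 6 (N = 5 + 1 = 6)
f(L, O) = -24 (f(L, O) = 6*(-4) = -24)
c(K) = 837 (c(K) = -4 + (5 - 1*(-24))² = -4 + (5 + 24)² = -4 + 29² = -4 + 841 = 837)
(c((-3 + 0)*(7 - 1)) + 106)*(-90) = (837 + 106)*(-90) = 943*(-90) = -84870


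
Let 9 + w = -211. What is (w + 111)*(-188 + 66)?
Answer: 13298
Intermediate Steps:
w = -220 (w = -9 - 211 = -220)
(w + 111)*(-188 + 66) = (-220 + 111)*(-188 + 66) = -109*(-122) = 13298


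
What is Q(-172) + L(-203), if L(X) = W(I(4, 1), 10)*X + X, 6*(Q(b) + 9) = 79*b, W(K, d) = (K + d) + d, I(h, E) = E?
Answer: -20219/3 ≈ -6739.7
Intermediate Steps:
W(K, d) = K + 2*d
Q(b) = -9 + 79*b/6 (Q(b) = -9 + (79*b)/6 = -9 + 79*b/6)
L(X) = 22*X (L(X) = (1 + 2*10)*X + X = (1 + 20)*X + X = 21*X + X = 22*X)
Q(-172) + L(-203) = (-9 + (79/6)*(-172)) + 22*(-203) = (-9 - 6794/3) - 4466 = -6821/3 - 4466 = -20219/3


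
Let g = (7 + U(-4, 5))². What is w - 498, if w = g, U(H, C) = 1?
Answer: -434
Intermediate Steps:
g = 64 (g = (7 + 1)² = 8² = 64)
w = 64
w - 498 = 64 - 498 = -434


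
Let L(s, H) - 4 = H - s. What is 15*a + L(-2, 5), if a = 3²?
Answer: 146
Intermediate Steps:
L(s, H) = 4 + H - s (L(s, H) = 4 + (H - s) = 4 + H - s)
a = 9
15*a + L(-2, 5) = 15*9 + (4 + 5 - 1*(-2)) = 135 + (4 + 5 + 2) = 135 + 11 = 146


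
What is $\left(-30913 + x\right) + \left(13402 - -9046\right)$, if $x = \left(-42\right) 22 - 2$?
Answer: $-9391$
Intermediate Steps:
$x = -926$ ($x = -924 - 2 = -926$)
$\left(-30913 + x\right) + \left(13402 - -9046\right) = \left(-30913 - 926\right) + \left(13402 - -9046\right) = -31839 + \left(13402 + 9046\right) = -31839 + 22448 = -9391$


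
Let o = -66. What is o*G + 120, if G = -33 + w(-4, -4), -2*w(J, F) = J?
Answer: 2166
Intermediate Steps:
w(J, F) = -J/2
G = -31 (G = -33 - ½*(-4) = -33 + 2 = -31)
o*G + 120 = -66*(-31) + 120 = 2046 + 120 = 2166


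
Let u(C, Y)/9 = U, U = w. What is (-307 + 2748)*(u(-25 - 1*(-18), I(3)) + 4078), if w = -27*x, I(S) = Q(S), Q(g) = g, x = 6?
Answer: 6395420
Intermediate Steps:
I(S) = S
w = -162 (w = -27*6 = -162)
U = -162
u(C, Y) = -1458 (u(C, Y) = 9*(-162) = -1458)
(-307 + 2748)*(u(-25 - 1*(-18), I(3)) + 4078) = (-307 + 2748)*(-1458 + 4078) = 2441*2620 = 6395420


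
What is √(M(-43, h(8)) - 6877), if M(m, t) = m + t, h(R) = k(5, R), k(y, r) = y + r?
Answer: I*√6907 ≈ 83.108*I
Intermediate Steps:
k(y, r) = r + y
h(R) = 5 + R (h(R) = R + 5 = 5 + R)
√(M(-43, h(8)) - 6877) = √((-43 + (5 + 8)) - 6877) = √((-43 + 13) - 6877) = √(-30 - 6877) = √(-6907) = I*√6907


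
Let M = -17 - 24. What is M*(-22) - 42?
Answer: 860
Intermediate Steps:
M = -41
M*(-22) - 42 = -41*(-22) - 42 = 902 - 42 = 860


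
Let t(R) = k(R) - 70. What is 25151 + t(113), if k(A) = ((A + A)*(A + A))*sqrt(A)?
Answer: 25081 + 51076*sqrt(113) ≈ 5.6803e+5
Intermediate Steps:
k(A) = 4*A**(5/2) (k(A) = ((2*A)*(2*A))*sqrt(A) = (4*A**2)*sqrt(A) = 4*A**(5/2))
t(R) = -70 + 4*R**(5/2) (t(R) = 4*R**(5/2) - 70 = -70 + 4*R**(5/2))
25151 + t(113) = 25151 + (-70 + 4*113**(5/2)) = 25151 + (-70 + 4*(12769*sqrt(113))) = 25151 + (-70 + 51076*sqrt(113)) = 25081 + 51076*sqrt(113)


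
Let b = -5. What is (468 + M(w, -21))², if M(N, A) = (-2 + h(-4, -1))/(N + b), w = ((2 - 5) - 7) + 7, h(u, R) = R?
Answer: 14040009/64 ≈ 2.1938e+5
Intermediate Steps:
w = -3 (w = (-3 - 7) + 7 = -10 + 7 = -3)
M(N, A) = -3/(-5 + N) (M(N, A) = (-2 - 1)/(N - 5) = -3/(-5 + N))
(468 + M(w, -21))² = (468 - 3/(-5 - 3))² = (468 - 3/(-8))² = (468 - 3*(-⅛))² = (468 + 3/8)² = (3747/8)² = 14040009/64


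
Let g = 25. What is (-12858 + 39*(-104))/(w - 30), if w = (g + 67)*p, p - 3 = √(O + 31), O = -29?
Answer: -1040211/10897 + 389022*√2/10897 ≈ -44.971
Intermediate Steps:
p = 3 + √2 (p = 3 + √(-29 + 31) = 3 + √2 ≈ 4.4142)
w = 276 + 92*√2 (w = (25 + 67)*(3 + √2) = 92*(3 + √2) = 276 + 92*√2 ≈ 406.11)
(-12858 + 39*(-104))/(w - 30) = (-12858 + 39*(-104))/((276 + 92*√2) - 30) = (-12858 - 4056)/(246 + 92*√2) = -16914/(246 + 92*√2)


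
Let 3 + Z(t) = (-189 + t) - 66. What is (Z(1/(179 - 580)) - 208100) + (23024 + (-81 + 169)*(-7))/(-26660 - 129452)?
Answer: -1630426245527/7825114 ≈ -2.0836e+5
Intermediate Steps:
Z(t) = -258 + t (Z(t) = -3 + ((-189 + t) - 66) = -3 + (-255 + t) = -258 + t)
(Z(1/(179 - 580)) - 208100) + (23024 + (-81 + 169)*(-7))/(-26660 - 129452) = ((-258 + 1/(179 - 580)) - 208100) + (23024 + (-81 + 169)*(-7))/(-26660 - 129452) = ((-258 + 1/(-401)) - 208100) + (23024 + 88*(-7))/(-156112) = ((-258 - 1/401) - 208100) + (23024 - 616)*(-1/156112) = (-103459/401 - 208100) + 22408*(-1/156112) = -83551559/401 - 2801/19514 = -1630426245527/7825114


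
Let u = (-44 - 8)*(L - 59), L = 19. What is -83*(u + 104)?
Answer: -181272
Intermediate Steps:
u = 2080 (u = (-44 - 8)*(19 - 59) = -52*(-40) = 2080)
-83*(u + 104) = -83*(2080 + 104) = -83*2184 = -181272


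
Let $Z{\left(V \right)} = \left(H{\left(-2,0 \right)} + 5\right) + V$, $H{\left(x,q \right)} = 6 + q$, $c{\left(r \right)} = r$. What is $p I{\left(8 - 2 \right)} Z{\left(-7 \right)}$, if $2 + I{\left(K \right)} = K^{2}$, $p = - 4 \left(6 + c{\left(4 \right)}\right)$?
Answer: $-5440$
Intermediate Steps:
$p = -40$ ($p = - 4 \left(6 + 4\right) = \left(-4\right) 10 = -40$)
$Z{\left(V \right)} = 11 + V$ ($Z{\left(V \right)} = \left(\left(6 + 0\right) + 5\right) + V = \left(6 + 5\right) + V = 11 + V$)
$I{\left(K \right)} = -2 + K^{2}$
$p I{\left(8 - 2 \right)} Z{\left(-7 \right)} = - 40 \left(-2 + \left(8 - 2\right)^{2}\right) \left(11 - 7\right) = - 40 \left(-2 + 6^{2}\right) 4 = - 40 \left(-2 + 36\right) 4 = \left(-40\right) 34 \cdot 4 = \left(-1360\right) 4 = -5440$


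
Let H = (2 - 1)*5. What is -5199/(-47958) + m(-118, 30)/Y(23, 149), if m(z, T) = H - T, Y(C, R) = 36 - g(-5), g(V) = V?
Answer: -328597/655426 ≈ -0.50135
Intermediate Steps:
H = 5 (H = 1*5 = 5)
Y(C, R) = 41 (Y(C, R) = 36 - 1*(-5) = 36 + 5 = 41)
m(z, T) = 5 - T
-5199/(-47958) + m(-118, 30)/Y(23, 149) = -5199/(-47958) + (5 - 1*30)/41 = -5199*(-1/47958) + (5 - 30)*(1/41) = 1733/15986 - 25*1/41 = 1733/15986 - 25/41 = -328597/655426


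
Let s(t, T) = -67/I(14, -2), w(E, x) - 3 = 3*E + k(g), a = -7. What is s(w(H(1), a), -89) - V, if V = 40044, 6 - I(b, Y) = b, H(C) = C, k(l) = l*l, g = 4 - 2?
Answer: -320285/8 ≈ -40036.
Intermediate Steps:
g = 2
k(l) = l²
I(b, Y) = 6 - b
w(E, x) = 7 + 3*E (w(E, x) = 3 + (3*E + 2²) = 3 + (3*E + 4) = 3 + (4 + 3*E) = 7 + 3*E)
s(t, T) = 67/8 (s(t, T) = -67/(6 - 1*14) = -67/(6 - 14) = -67/(-8) = -67*(-⅛) = 67/8)
s(w(H(1), a), -89) - V = 67/8 - 1*40044 = 67/8 - 40044 = -320285/8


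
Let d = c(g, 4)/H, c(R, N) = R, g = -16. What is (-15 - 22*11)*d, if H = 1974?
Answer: 2056/987 ≈ 2.0831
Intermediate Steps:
d = -8/987 (d = -16/1974 = -16*1/1974 = -8/987 ≈ -0.0081054)
(-15 - 22*11)*d = (-15 - 22*11)*(-8/987) = (-15 - 242)*(-8/987) = -257*(-8/987) = 2056/987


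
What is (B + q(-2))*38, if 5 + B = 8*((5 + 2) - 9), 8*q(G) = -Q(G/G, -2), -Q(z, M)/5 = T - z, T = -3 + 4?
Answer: -798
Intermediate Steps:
T = 1
Q(z, M) = -5 + 5*z (Q(z, M) = -5*(1 - z) = -5 + 5*z)
q(G) = 0 (q(G) = (-(-5 + 5*(G/G)))/8 = (-(-5 + 5*1))/8 = (-(-5 + 5))/8 = (-1*0)/8 = (⅛)*0 = 0)
B = -21 (B = -5 + 8*((5 + 2) - 9) = -5 + 8*(7 - 9) = -5 + 8*(-2) = -5 - 16 = -21)
(B + q(-2))*38 = (-21 + 0)*38 = -21*38 = -798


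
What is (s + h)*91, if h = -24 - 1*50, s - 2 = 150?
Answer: 7098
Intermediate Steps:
s = 152 (s = 2 + 150 = 152)
h = -74 (h = -24 - 50 = -74)
(s + h)*91 = (152 - 74)*91 = 78*91 = 7098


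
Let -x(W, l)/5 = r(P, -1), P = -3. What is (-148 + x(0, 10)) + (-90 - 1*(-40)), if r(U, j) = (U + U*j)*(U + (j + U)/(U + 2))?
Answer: -198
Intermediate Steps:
r(U, j) = (U + U*j)*(U + (U + j)/(2 + U))
x(W, l) = 0 (x(W, l) = -(-15)*(-1 + (-3)² + (-1)² + 3*(-3) - 1*(-3)² + 3*(-3)*(-1))/(2 - 3) = -(-15)*(-1 + 9 + 1 - 9 - 1*9 + 9)/(-1) = -(-15)*(-1)*(-1 + 9 + 1 - 9 - 9 + 9) = -(-15)*(-1)*0 = -5*0 = 0)
(-148 + x(0, 10)) + (-90 - 1*(-40)) = (-148 + 0) + (-90 - 1*(-40)) = -148 + (-90 + 40) = -148 - 50 = -198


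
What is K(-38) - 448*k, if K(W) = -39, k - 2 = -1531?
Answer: 684953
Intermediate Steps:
k = -1529 (k = 2 - 1531 = -1529)
K(-38) - 448*k = -39 - 448*(-1529) = -39 + 684992 = 684953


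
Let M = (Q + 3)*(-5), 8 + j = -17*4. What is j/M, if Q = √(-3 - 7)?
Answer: 12/5 - 4*I*√10/5 ≈ 2.4 - 2.5298*I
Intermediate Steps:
j = -76 (j = -8 - 17*4 = -8 - 68 = -76)
Q = I*√10 (Q = √(-10) = I*√10 ≈ 3.1623*I)
M = -15 - 5*I*√10 (M = (I*√10 + 3)*(-5) = (3 + I*√10)*(-5) = -15 - 5*I*√10 ≈ -15.0 - 15.811*I)
j/M = -76/(-15 - 5*I*√10)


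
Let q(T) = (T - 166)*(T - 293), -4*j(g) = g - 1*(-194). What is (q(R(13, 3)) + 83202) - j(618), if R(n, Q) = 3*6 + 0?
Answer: 124105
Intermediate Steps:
j(g) = -97/2 - g/4 (j(g) = -(g - 1*(-194))/4 = -(g + 194)/4 = -(194 + g)/4 = -97/2 - g/4)
R(n, Q) = 18 (R(n, Q) = 18 + 0 = 18)
q(T) = (-293 + T)*(-166 + T) (q(T) = (-166 + T)*(-293 + T) = (-293 + T)*(-166 + T))
(q(R(13, 3)) + 83202) - j(618) = ((48638 + 18² - 459*18) + 83202) - (-97/2 - ¼*618) = ((48638 + 324 - 8262) + 83202) - (-97/2 - 309/2) = (40700 + 83202) - 1*(-203) = 123902 + 203 = 124105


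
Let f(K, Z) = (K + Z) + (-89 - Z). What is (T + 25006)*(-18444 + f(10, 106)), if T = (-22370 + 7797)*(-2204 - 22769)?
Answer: -6741566897805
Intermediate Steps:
T = 363931529 (T = -14573*(-24973) = 363931529)
f(K, Z) = -89 + K
(T + 25006)*(-18444 + f(10, 106)) = (363931529 + 25006)*(-18444 + (-89 + 10)) = 363956535*(-18444 - 79) = 363956535*(-18523) = -6741566897805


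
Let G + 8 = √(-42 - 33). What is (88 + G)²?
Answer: 6325 + 800*I*√3 ≈ 6325.0 + 1385.6*I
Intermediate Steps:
G = -8 + 5*I*√3 (G = -8 + √(-42 - 33) = -8 + √(-75) = -8 + 5*I*√3 ≈ -8.0 + 8.6602*I)
(88 + G)² = (88 + (-8 + 5*I*√3))² = (80 + 5*I*√3)²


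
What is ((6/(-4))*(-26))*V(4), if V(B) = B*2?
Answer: 312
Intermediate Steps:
V(B) = 2*B
((6/(-4))*(-26))*V(4) = ((6/(-4))*(-26))*(2*4) = ((6*(-¼))*(-26))*8 = -3/2*(-26)*8 = 39*8 = 312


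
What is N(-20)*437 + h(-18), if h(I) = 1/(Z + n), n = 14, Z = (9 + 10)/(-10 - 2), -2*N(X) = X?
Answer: 651142/149 ≈ 4370.1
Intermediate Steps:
N(X) = -X/2
Z = -19/12 (Z = 19/(-12) = 19*(-1/12) = -19/12 ≈ -1.5833)
h(I) = 12/149 (h(I) = 1/(-19/12 + 14) = 1/(149/12) = 12/149)
N(-20)*437 + h(-18) = -½*(-20)*437 + 12/149 = 10*437 + 12/149 = 4370 + 12/149 = 651142/149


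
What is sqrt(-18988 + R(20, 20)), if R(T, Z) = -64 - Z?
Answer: 8*I*sqrt(298) ≈ 138.1*I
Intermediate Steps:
sqrt(-18988 + R(20, 20)) = sqrt(-18988 + (-64 - 1*20)) = sqrt(-18988 + (-64 - 20)) = sqrt(-18988 - 84) = sqrt(-19072) = 8*I*sqrt(298)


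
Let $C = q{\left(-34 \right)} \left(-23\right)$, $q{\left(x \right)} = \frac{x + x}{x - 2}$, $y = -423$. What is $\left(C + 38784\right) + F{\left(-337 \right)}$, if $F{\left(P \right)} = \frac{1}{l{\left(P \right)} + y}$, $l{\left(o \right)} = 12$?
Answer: $\frac{47767102}{1233} \approx 38741.0$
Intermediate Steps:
$q{\left(x \right)} = \frac{2 x}{-2 + x}$
$F{\left(P \right)} = - \frac{1}{411}$ ($F{\left(P \right)} = \frac{1}{12 - 423} = \frac{1}{-411} = - \frac{1}{411}$)
$C = - \frac{391}{9}$ ($C = 2 \left(-34\right) \frac{1}{-2 - 34} \left(-23\right) = 2 \left(-34\right) \frac{1}{-36} \left(-23\right) = 2 \left(-34\right) \left(- \frac{1}{36}\right) \left(-23\right) = \frac{17}{9} \left(-23\right) = - \frac{391}{9} \approx -43.444$)
$\left(C + 38784\right) + F{\left(-337 \right)} = \left(- \frac{391}{9} + 38784\right) - \frac{1}{411} = \frac{348665}{9} - \frac{1}{411} = \frac{47767102}{1233}$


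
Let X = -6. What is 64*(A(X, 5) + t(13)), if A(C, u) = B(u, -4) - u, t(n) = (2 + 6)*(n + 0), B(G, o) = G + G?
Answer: 6976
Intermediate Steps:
B(G, o) = 2*G
t(n) = 8*n
A(C, u) = u (A(C, u) = 2*u - u = u)
64*(A(X, 5) + t(13)) = 64*(5 + 8*13) = 64*(5 + 104) = 64*109 = 6976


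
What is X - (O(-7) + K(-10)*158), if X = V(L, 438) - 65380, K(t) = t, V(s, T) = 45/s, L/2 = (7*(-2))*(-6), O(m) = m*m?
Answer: -3575529/56 ≈ -63849.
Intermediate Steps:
O(m) = m²
L = 168 (L = 2*((7*(-2))*(-6)) = 2*(-14*(-6)) = 2*84 = 168)
X = -3661265/56 (X = 45/168 - 65380 = 45*(1/168) - 65380 = 15/56 - 65380 = -3661265/56 ≈ -65380.)
X - (O(-7) + K(-10)*158) = -3661265/56 - ((-7)² - 10*158) = -3661265/56 - (49 - 1580) = -3661265/56 - 1*(-1531) = -3661265/56 + 1531 = -3575529/56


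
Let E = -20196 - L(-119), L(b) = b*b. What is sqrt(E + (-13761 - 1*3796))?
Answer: I*sqrt(51914) ≈ 227.85*I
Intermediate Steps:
L(b) = b**2
E = -34357 (E = -20196 - 1*(-119)**2 = -20196 - 1*14161 = -20196 - 14161 = -34357)
sqrt(E + (-13761 - 1*3796)) = sqrt(-34357 + (-13761 - 1*3796)) = sqrt(-34357 + (-13761 - 3796)) = sqrt(-34357 - 17557) = sqrt(-51914) = I*sqrt(51914)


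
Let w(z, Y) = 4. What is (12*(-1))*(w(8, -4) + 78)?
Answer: -984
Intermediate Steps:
(12*(-1))*(w(8, -4) + 78) = (12*(-1))*(4 + 78) = -12*82 = -984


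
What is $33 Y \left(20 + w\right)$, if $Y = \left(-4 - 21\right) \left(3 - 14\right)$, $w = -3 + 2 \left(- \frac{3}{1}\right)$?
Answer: $99825$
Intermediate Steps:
$w = -9$ ($w = -3 + 2 \left(\left(-3\right) 1\right) = -3 + 2 \left(-3\right) = -3 - 6 = -9$)
$Y = 275$ ($Y = \left(-25\right) \left(-11\right) = 275$)
$33 Y \left(20 + w\right) = 33 \cdot 275 \left(20 - 9\right) = 9075 \cdot 11 = 99825$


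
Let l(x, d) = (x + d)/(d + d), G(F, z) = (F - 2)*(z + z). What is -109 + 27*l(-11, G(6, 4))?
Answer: -6409/64 ≈ -100.14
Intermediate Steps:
G(F, z) = 2*z*(-2 + F) (G(F, z) = (-2 + F)*(2*z) = 2*z*(-2 + F))
l(x, d) = (d + x)/(2*d) (l(x, d) = (d + x)/((2*d)) = (d + x)*(1/(2*d)) = (d + x)/(2*d))
-109 + 27*l(-11, G(6, 4)) = -109 + 27*((2*4*(-2 + 6) - 11)/(2*((2*4*(-2 + 6))))) = -109 + 27*((2*4*4 - 11)/(2*((2*4*4)))) = -109 + 27*((1/2)*(32 - 11)/32) = -109 + 27*((1/2)*(1/32)*21) = -109 + 27*(21/64) = -109 + 567/64 = -6409/64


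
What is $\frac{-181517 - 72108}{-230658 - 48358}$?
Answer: $\frac{253625}{279016} \approx 0.909$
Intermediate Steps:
$\frac{-181517 - 72108}{-230658 - 48358} = - \frac{253625}{-279016} = \left(-253625\right) \left(- \frac{1}{279016}\right) = \frac{253625}{279016}$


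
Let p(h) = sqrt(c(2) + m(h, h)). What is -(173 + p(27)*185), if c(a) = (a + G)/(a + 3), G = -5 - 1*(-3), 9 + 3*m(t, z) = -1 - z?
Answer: -173 - 185*I*sqrt(111)/3 ≈ -173.0 - 649.7*I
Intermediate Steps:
m(t, z) = -10/3 - z/3 (m(t, z) = -3 + (-1 - z)/3 = -3 + (-1/3 - z/3) = -10/3 - z/3)
G = -2 (G = -5 + 3 = -2)
c(a) = (-2 + a)/(3 + a) (c(a) = (a - 2)/(a + 3) = (-2 + a)/(3 + a))
p(h) = sqrt(-10/3 - h/3) (p(h) = sqrt((-2 + 2)/(3 + 2) + (-10/3 - h/3)) = sqrt(0/5 + (-10/3 - h/3)) = sqrt((1/5)*0 + (-10/3 - h/3)) = sqrt(0 + (-10/3 - h/3)) = sqrt(-10/3 - h/3))
-(173 + p(27)*185) = -(173 + (sqrt(-30 - 3*27)/3)*185) = -(173 + (sqrt(-30 - 81)/3)*185) = -(173 + (sqrt(-111)/3)*185) = -(173 + ((I*sqrt(111))/3)*185) = -(173 + (I*sqrt(111)/3)*185) = -(173 + 185*I*sqrt(111)/3) = -173 - 185*I*sqrt(111)/3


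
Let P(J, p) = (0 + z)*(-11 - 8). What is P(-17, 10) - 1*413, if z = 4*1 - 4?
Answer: -413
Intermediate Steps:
z = 0 (z = 4 - 4 = 0)
P(J, p) = 0 (P(J, p) = (0 + 0)*(-11 - 8) = 0*(-19) = 0)
P(-17, 10) - 1*413 = 0 - 1*413 = 0 - 413 = -413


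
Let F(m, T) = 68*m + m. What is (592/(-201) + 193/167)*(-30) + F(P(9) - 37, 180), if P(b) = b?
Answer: -21016438/11189 ≈ -1878.3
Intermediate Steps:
F(m, T) = 69*m
(592/(-201) + 193/167)*(-30) + F(P(9) - 37, 180) = (592/(-201) + 193/167)*(-30) + 69*(9 - 37) = (592*(-1/201) + 193*(1/167))*(-30) + 69*(-28) = (-592/201 + 193/167)*(-30) - 1932 = -60071/33567*(-30) - 1932 = 600710/11189 - 1932 = -21016438/11189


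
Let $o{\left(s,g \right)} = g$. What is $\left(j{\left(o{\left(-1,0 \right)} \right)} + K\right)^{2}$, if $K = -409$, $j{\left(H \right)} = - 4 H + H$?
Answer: $167281$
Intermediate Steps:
$j{\left(H \right)} = - 3 H$
$\left(j{\left(o{\left(-1,0 \right)} \right)} + K\right)^{2} = \left(\left(-3\right) 0 - 409\right)^{2} = \left(0 - 409\right)^{2} = \left(-409\right)^{2} = 167281$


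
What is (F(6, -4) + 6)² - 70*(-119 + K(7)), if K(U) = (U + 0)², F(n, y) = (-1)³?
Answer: 4925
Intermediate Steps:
F(n, y) = -1
K(U) = U²
(F(6, -4) + 6)² - 70*(-119 + K(7)) = (-1 + 6)² - 70*(-119 + 7²) = 5² - 70*(-119 + 49) = 25 - 70*(-70) = 25 + 4900 = 4925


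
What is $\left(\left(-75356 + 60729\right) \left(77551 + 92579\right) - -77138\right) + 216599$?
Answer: $-2488197773$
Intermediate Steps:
$\left(\left(-75356 + 60729\right) \left(77551 + 92579\right) - -77138\right) + 216599 = \left(\left(-14627\right) 170130 + 77138\right) + 216599 = \left(-2488491510 + 77138\right) + 216599 = -2488414372 + 216599 = -2488197773$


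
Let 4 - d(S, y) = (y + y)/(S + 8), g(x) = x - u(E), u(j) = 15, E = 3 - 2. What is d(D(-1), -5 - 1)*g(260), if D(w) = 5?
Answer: 15680/13 ≈ 1206.2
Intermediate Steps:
E = 1
g(x) = -15 + x (g(x) = x - 1*15 = x - 15 = -15 + x)
d(S, y) = 4 - 2*y/(8 + S) (d(S, y) = 4 - (y + y)/(S + 8) = 4 - 2*y/(8 + S))
d(D(-1), -5 - 1)*g(260) = (2*(16 - (-5 - 1) + 2*5)/(8 + 5))*(-15 + 260) = (2*(16 - 1*(-6) + 10)/13)*245 = (2*(1/13)*(16 + 6 + 10))*245 = (2*(1/13)*32)*245 = (64/13)*245 = 15680/13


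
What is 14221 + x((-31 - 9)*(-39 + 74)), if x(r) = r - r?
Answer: 14221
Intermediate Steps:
x(r) = 0
14221 + x((-31 - 9)*(-39 + 74)) = 14221 + 0 = 14221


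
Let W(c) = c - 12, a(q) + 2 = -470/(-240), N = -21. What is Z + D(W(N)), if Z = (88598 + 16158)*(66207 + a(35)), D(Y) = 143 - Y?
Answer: 41613457819/6 ≈ 6.9356e+9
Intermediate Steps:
a(q) = -1/24 (a(q) = -2 - 470/(-240) = -2 - 470*(-1/240) = -2 + 47/24 = -1/24)
W(c) = -12 + c
Z = 41613456763/6 (Z = (88598 + 16158)*(66207 - 1/24) = 104756*(1588967/24) = 41613456763/6 ≈ 6.9356e+9)
Z + D(W(N)) = 41613456763/6 + (143 - (-12 - 21)) = 41613456763/6 + (143 - 1*(-33)) = 41613456763/6 + (143 + 33) = 41613456763/6 + 176 = 41613457819/6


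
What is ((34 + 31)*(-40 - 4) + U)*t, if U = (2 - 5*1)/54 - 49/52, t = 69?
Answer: -30795781/156 ≈ -1.9741e+5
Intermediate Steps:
U = -467/468 (U = (2 - 5)*(1/54) - 49*1/52 = -3*1/54 - 49/52 = -1/18 - 49/52 = -467/468 ≈ -0.99786)
((34 + 31)*(-40 - 4) + U)*t = ((34 + 31)*(-40 - 4) - 467/468)*69 = (65*(-44) - 467/468)*69 = (-2860 - 467/468)*69 = -1338947/468*69 = -30795781/156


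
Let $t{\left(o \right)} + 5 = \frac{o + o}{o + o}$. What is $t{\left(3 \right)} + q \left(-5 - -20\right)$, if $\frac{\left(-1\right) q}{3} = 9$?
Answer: $-409$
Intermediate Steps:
$q = -27$ ($q = \left(-3\right) 9 = -27$)
$t{\left(o \right)} = -4$ ($t{\left(o \right)} = -5 + \frac{o + o}{o + o} = -5 + \frac{2 o}{2 o} = -5 + 2 o \frac{1}{2 o} = -5 + 1 = -4$)
$t{\left(3 \right)} + q \left(-5 - -20\right) = -4 - 27 \left(-5 - -20\right) = -4 - 27 \left(-5 + 20\right) = -4 - 405 = -409$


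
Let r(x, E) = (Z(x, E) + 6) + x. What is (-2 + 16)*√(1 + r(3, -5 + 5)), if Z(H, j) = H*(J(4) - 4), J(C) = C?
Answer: 14*√10 ≈ 44.272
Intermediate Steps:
Z(H, j) = 0 (Z(H, j) = H*(4 - 4) = H*0 = 0)
r(x, E) = 6 + x (r(x, E) = (0 + 6) + x = 6 + x)
(-2 + 16)*√(1 + r(3, -5 + 5)) = (-2 + 16)*√(1 + (6 + 3)) = 14*√(1 + 9) = 14*√10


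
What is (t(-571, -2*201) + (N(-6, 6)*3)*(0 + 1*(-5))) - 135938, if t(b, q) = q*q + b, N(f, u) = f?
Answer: 25185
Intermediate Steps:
t(b, q) = b + q**2 (t(b, q) = q**2 + b = b + q**2)
(t(-571, -2*201) + (N(-6, 6)*3)*(0 + 1*(-5))) - 135938 = ((-571 + (-2*201)**2) + (-6*3)*(0 + 1*(-5))) - 135938 = ((-571 + (-402)**2) - 18*(0 - 5)) - 135938 = ((-571 + 161604) - 18*(-5)) - 135938 = (161033 + 90) - 135938 = 161123 - 135938 = 25185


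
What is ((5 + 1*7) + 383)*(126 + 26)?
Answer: 60040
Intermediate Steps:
((5 + 1*7) + 383)*(126 + 26) = ((5 + 7) + 383)*152 = (12 + 383)*152 = 395*152 = 60040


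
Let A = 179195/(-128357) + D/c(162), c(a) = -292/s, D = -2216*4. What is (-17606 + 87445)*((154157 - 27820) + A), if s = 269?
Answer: 88017144435231550/9370061 ≈ 9.3934e+9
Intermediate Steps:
D = -8864
c(a) = -292/269
A = 76501039893/9370061 (A = 179195/(-128357) - 8864/(-292/269) = 179195*(-1/128357) - 8864*(-269/292) = -179195/128357 + 596104/73 = 76501039893/9370061 ≈ 8164.4)
(-17606 + 87445)*((154157 - 27820) + A) = (-17606 + 87445)*((154157 - 27820) + 76501039893/9370061) = 69839*(126337 + 76501039893/9370061) = 69839*(1260286436450/9370061) = 88017144435231550/9370061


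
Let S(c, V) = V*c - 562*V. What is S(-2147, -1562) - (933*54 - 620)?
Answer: 4181696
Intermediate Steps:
S(c, V) = -562*V + V*c
S(-2147, -1562) - (933*54 - 620) = -1562*(-562 - 2147) - (933*54 - 620) = -1562*(-2709) - (50382 - 620) = 4231458 - 1*49762 = 4231458 - 49762 = 4181696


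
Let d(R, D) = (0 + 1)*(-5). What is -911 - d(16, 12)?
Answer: -906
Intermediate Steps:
d(R, D) = -5 (d(R, D) = 1*(-5) = -5)
-911 - d(16, 12) = -911 - 1*(-5) = -911 + 5 = -906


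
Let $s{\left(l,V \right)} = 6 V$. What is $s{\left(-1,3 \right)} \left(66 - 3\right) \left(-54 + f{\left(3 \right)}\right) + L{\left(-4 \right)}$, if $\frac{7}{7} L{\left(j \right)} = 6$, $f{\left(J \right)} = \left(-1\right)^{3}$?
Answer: $-62364$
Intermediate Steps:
$f{\left(J \right)} = -1$
$L{\left(j \right)} = 6$
$s{\left(-1,3 \right)} \left(66 - 3\right) \left(-54 + f{\left(3 \right)}\right) + L{\left(-4 \right)} = 6 \cdot 3 \left(66 - 3\right) \left(-54 - 1\right) + 6 = 18 \cdot 63 \left(-55\right) + 6 = 18 \left(-3465\right) + 6 = -62370 + 6 = -62364$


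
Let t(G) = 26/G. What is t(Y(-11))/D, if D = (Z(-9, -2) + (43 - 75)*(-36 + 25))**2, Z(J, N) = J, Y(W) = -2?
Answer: -13/117649 ≈ -0.00011050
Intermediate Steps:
D = 117649 (D = (-9 + (43 - 75)*(-36 + 25))**2 = (-9 - 32*(-11))**2 = (-9 + 352)**2 = 343**2 = 117649)
t(Y(-11))/D = (26/(-2))/117649 = (26*(-1/2))*(1/117649) = -13*1/117649 = -13/117649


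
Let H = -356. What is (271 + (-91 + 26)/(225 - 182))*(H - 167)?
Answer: -6060524/43 ≈ -1.4094e+5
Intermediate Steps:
(271 + (-91 + 26)/(225 - 182))*(H - 167) = (271 + (-91 + 26)/(225 - 182))*(-356 - 167) = (271 - 65/43)*(-523) = (11588/43)*(-523) = -6060524/43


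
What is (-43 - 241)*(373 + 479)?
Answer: -241968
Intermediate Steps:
(-43 - 241)*(373 + 479) = -284*852 = -241968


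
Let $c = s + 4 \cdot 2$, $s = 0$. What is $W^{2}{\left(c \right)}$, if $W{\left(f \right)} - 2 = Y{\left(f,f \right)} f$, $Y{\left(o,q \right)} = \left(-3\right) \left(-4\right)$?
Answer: $9604$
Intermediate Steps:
$Y{\left(o,q \right)} = 12$
$c = 8$ ($c = 0 + 4 \cdot 2 = 0 + 8 = 8$)
$W{\left(f \right)} = 2 + 12 f$
$W^{2}{\left(c \right)} = \left(2 + 12 \cdot 8\right)^{2} = \left(2 + 96\right)^{2} = 98^{2} = 9604$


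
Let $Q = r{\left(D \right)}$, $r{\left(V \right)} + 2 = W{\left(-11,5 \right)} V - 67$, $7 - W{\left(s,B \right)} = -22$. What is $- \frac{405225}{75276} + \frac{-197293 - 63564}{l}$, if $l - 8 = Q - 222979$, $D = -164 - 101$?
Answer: $- \frac{8206585177}{1929783900} \approx -4.2526$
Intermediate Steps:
$D = -265$ ($D = -164 - 101 = -265$)
$W{\left(s,B \right)} = 29$ ($W{\left(s,B \right)} = 7 - -22 = 7 + 22 = 29$)
$r{\left(V \right)} = -69 + 29 V$ ($r{\left(V \right)} = -2 + \left(29 V - 67\right) = -2 + \left(-67 + 29 V\right) = -69 + 29 V$)
$Q = -7754$ ($Q = -69 + 29 \left(-265\right) = -69 - 7685 = -7754$)
$l = -230725$ ($l = 8 - 230733 = -230725$)
$- \frac{405225}{75276} + \frac{-197293 - 63564}{l} = - \frac{405225}{75276} + \frac{-197293 - 63564}{-230725} = \left(-405225\right) \frac{1}{75276} + \left(-197293 - 63564\right) \left(- \frac{1}{230725}\right) = - \frac{45025}{8364} - - \frac{260857}{230725} = - \frac{45025}{8364} + \frac{260857}{230725} = - \frac{8206585177}{1929783900}$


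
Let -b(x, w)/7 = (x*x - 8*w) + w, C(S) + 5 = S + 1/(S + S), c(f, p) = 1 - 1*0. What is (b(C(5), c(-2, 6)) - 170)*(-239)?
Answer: 2893573/100 ≈ 28936.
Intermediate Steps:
c(f, p) = 1 (c(f, p) = 1 + 0 = 1)
C(S) = -5 + S + 1/(2*S) (C(S) = -5 + (S + 1/(S + S)) = -5 + (S + 1/(2*S)) = -5 + S + 1/(2*S))
b(x, w) = -7*x² + 49*w (b(x, w) = -7*((x*x - 8*w) + w) = -7*((x² - 8*w) + w) = -7*(x² - 7*w) = -7*x² + 49*w)
(b(C(5), c(-2, 6)) - 170)*(-239) = ((-7*(-5 + 5 + (½)/5)² + 49*1) - 170)*(-239) = ((-7*(-5 + 5 + (½)*(⅕))² + 49) - 170)*(-239) = ((-7*(-5 + 5 + ⅒)² + 49) - 170)*(-239) = ((-7*(⅒)² + 49) - 170)*(-239) = ((-7*1/100 + 49) - 170)*(-239) = ((-7/100 + 49) - 170)*(-239) = (4893/100 - 170)*(-239) = -12107/100*(-239) = 2893573/100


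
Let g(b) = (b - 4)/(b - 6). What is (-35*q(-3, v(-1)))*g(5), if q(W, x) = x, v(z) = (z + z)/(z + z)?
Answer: 35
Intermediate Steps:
v(z) = 1 (v(z) = (2*z)/((2*z)) = (2*z)*(1/(2*z)) = 1)
g(b) = (-4 + b)/(-6 + b)
(-35*q(-3, v(-1)))*g(5) = (-35*1)*((-4 + 5)/(-6 + 5)) = -35/(-1) = -(-35) = -35*(-1) = 35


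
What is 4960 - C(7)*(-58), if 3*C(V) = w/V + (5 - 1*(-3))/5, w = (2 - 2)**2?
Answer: 74864/15 ≈ 4990.9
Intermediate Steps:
w = 0 (w = 0**2 = 0)
C(V) = 8/15 (C(V) = (0/V + (5 - 1*(-3))/5)/3 = (0 + (5 + 3)*(1/5))/3 = (0 + 8*(1/5))/3 = (0 + 8/5)/3 = (1/3)*(8/5) = 8/15)
4960 - C(7)*(-58) = 4960 - 8*(-58)/15 = 4960 - 1*(-464/15) = 4960 + 464/15 = 74864/15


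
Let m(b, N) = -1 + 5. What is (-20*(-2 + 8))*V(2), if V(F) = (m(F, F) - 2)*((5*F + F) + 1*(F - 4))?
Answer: -2400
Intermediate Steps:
m(b, N) = 4
V(F) = -8 + 14*F (V(F) = (4 - 2)*((5*F + F) + 1*(F - 4)) = 2*(6*F + 1*(-4 + F)) = 2*(6*F + (-4 + F)) = 2*(-4 + 7*F) = -8 + 14*F)
(-20*(-2 + 8))*V(2) = (-20*(-2 + 8))*(-8 + 14*2) = (-20*6)*(-8 + 28) = -120*20 = -2400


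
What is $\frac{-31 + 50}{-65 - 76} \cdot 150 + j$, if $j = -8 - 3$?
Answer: $- \frac{1467}{47} \approx -31.213$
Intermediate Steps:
$j = -11$ ($j = -8 - 3 = -11$)
$\frac{-31 + 50}{-65 - 76} \cdot 150 + j = \frac{-31 + 50}{-65 - 76} \cdot 150 - 11 = \frac{19}{-141} \cdot 150 - 11 = 19 \left(- \frac{1}{141}\right) 150 - 11 = \left(- \frac{19}{141}\right) 150 - 11 = - \frac{950}{47} - 11 = - \frac{1467}{47}$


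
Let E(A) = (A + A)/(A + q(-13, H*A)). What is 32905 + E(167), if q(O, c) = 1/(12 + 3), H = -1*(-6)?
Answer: 41232470/1253 ≈ 32907.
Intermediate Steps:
H = 6
q(O, c) = 1/15
E(A) = 2*A/(1/15 + A) (E(A) = (A + A)/(A + 1/15) = (2*A)/(1/15 + A) = 2*A/(1/15 + A))
32905 + E(167) = 32905 + 30*167/(1 + 15*167) = 32905 + 30*167/(1 + 2505) = 32905 + 30*167/2506 = 32905 + 30*167*(1/2506) = 32905 + 2505/1253 = 41232470/1253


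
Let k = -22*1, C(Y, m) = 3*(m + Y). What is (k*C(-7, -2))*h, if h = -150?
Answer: -89100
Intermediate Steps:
C(Y, m) = 3*Y + 3*m (C(Y, m) = 3*(Y + m) = 3*Y + 3*m)
k = -22
(k*C(-7, -2))*h = -22*(3*(-7) + 3*(-2))*(-150) = -22*(-21 - 6)*(-150) = -22*(-27)*(-150) = 594*(-150) = -89100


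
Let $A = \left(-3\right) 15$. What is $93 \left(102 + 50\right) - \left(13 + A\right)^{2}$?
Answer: $13112$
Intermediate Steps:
$A = -45$
$93 \left(102 + 50\right) - \left(13 + A\right)^{2} = 93 \left(102 + 50\right) - \left(13 - 45\right)^{2} = 93 \cdot 152 - \left(-32\right)^{2} = 14136 - 1024 = 13112$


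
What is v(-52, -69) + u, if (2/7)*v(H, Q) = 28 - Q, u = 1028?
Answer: 2735/2 ≈ 1367.5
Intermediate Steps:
v(H, Q) = 98 - 7*Q/2 (v(H, Q) = 7*(28 - Q)/2 = 98 - 7*Q/2)
v(-52, -69) + u = (98 - 7/2*(-69)) + 1028 = (98 + 483/2) + 1028 = 679/2 + 1028 = 2735/2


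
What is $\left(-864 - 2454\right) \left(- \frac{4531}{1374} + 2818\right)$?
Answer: $- \frac{2138672753}{229} \approx -9.3392 \cdot 10^{6}$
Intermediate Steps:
$\left(-864 - 2454\right) \left(- \frac{4531}{1374} + 2818\right) = - 3318 \left(\left(-4531\right) \frac{1}{1374} + 2818\right) = - 3318 \left(- \frac{4531}{1374} + 2818\right) = \left(-3318\right) \frac{3867401}{1374} = - \frac{2138672753}{229}$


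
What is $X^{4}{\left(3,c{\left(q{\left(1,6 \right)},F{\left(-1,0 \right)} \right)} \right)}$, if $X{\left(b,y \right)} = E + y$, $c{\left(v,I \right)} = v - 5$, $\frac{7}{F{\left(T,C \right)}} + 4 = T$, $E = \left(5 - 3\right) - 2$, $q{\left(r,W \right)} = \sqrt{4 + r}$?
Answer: $\left(5 - \sqrt{5}\right)^{4} \approx 58.359$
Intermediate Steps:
$E = 0$ ($E = 2 - 2 = 0$)
$F{\left(T,C \right)} = \frac{7}{-4 + T}$
$c{\left(v,I \right)} = -5 + v$
$X{\left(b,y \right)} = y$ ($X{\left(b,y \right)} = 0 + y = y$)
$X^{4}{\left(3,c{\left(q{\left(1,6 \right)},F{\left(-1,0 \right)} \right)} \right)} = \left(-5 + \sqrt{4 + 1}\right)^{4} = \left(-5 + \sqrt{5}\right)^{4}$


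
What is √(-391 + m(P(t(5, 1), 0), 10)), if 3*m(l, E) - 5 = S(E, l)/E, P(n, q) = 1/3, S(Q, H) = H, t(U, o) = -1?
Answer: I*√350390/30 ≈ 19.731*I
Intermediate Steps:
P(n, q) = ⅓
m(l, E) = 5/3 + l/(3*E) (m(l, E) = 5/3 + (l/E)/3 = 5/3 + l/(3*E))
√(-391 + m(P(t(5, 1), 0), 10)) = √(-391 + (⅓)*(⅓ + 5*10)/10) = √(-391 + (⅓)*(⅒)*(⅓ + 50)) = √(-391 + (⅓)*(⅒)*(151/3)) = √(-391 + 151/90) = √(-35039/90) = I*√350390/30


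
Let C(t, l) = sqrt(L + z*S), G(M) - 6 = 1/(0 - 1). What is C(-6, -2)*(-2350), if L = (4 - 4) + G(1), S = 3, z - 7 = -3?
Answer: -2350*sqrt(17) ≈ -9689.3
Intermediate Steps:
z = 4 (z = 7 - 3 = 4)
G(M) = 5 (G(M) = 6 + 1/(0 - 1) = 6 + 1/(-1) = 6 - 1 = 5)
L = 5 (L = (4 - 4) + 5 = 0 + 5 = 5)
C(t, l) = sqrt(17) (C(t, l) = sqrt(5 + 4*3) = sqrt(5 + 12) = sqrt(17))
C(-6, -2)*(-2350) = sqrt(17)*(-2350) = -2350*sqrt(17)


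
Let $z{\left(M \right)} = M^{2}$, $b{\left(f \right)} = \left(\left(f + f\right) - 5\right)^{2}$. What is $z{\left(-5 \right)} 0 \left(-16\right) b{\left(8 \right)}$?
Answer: $0$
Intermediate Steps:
$b{\left(f \right)} = \left(-5 + 2 f\right)^{2}$ ($b{\left(f \right)} = \left(2 f - 5\right)^{2} = \left(-5 + 2 f\right)^{2}$)
$z{\left(-5 \right)} 0 \left(-16\right) b{\left(8 \right)} = \left(-5\right)^{2} \cdot 0 \left(-16\right) \left(-5 + 2 \cdot 8\right)^{2} = 25 \cdot 0 \left(-5 + 16\right)^{2} = 0 \cdot 11^{2} = 0 \cdot 121 = 0$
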